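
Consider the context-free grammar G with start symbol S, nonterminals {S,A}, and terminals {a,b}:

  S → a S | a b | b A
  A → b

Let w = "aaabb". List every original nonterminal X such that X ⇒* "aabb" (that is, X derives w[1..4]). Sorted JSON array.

CNF form of G:
  S -> T0 S | T0 T1 | T1 A
  A -> b
  T0 -> a
  T1 -> b

CYK fill (cells [i..j] with 1 ≤ i ≤ j ≤ 4 only):
  T[1,1] 'a' = {T0}  orig:{}
  T[2,2] 'a' = {T0}  orig:{}
  T[3,3] 'b' = {A,T1}  orig:{A}
  T[4,4] 'b' = {A,T1}  orig:{A}
  T[1,2] 'aa' = ∅
  T[2,3] 'ab' = {S}
  T[3,4] 'bb' = {S}
  T[1,3] 'aab' = {S}
  T[2,4] 'abb' = {S}
  T[1,4] 'aabb' = {S}

Original NTs in T[1,4] deriving "aabb": ["S"]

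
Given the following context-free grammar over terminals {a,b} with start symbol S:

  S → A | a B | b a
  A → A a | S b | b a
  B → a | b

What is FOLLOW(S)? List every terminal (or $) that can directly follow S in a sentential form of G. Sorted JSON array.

Compute FIRST by fixpoint:
[1]
  A via A→b a: +{b}
  B via B→a: +{a}
  B via B→b: +{b}
  S via S→A: +{b}
  S via S→a B: +{a}
  FIRST[S]={a,b}  FIRST[A]={b}  FIRST[B]={a,b}
[2]
  A via A→S b: +{a}
  FIRST[S]={a,b}  FIRST[A]={a,b}  FIRST[B]={a,b}
[3] (stable)
  FIRST[S]={a,b}  FIRST[A]={a,b}  FIRST[B]={a,b}

FOLLOW iteration:
initialize: $ ∈ FOLLOW(S)
[1]
  A→A a: FOLLOW(A) ⊇ FIRST(a) = {a}; new: +{a}
  A→S b: FOLLOW(S) ⊇ FIRST(b) = {b}; new: +{b}
  S→A: FOLLOW(A) ⊇ FOLLOW(S) ⊇ {$,b}; new: +{$,b}
  S→a B: FOLLOW(B) ⊇ FOLLOW(S) ⊇ {$,b}; new: +{$,b}
  S: {$,b}  A: {$,a,b}  B: {$,b}
[2] — fixpoint
  S: {$,b}  A: {$,a,b}  B: {$,b}

FOLLOW(S) = ["$", "b"]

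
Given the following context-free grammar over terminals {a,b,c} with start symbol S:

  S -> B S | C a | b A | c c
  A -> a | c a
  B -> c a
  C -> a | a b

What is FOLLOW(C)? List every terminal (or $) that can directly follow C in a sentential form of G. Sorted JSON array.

FIRST iteration:
iter 1:
  A via A→a: +{a}
  A via A→c a: +{c}
  B via B→c a: +{c}
  C via C→a: +{a}
  S via S→B S: +{c}
  S via S→C a: +{a}
  S via S→b A: +{b}
  S: {a,b,c}  A: {a,c}  B: {c}  C: {a}
iter 2: done
  S: {a,b,c}  A: {a,c}  B: {c}  C: {a}

Compute FOLLOW by fixpoint:
FOLLOW(S) := {$}
round 1:
  S→B S: FOLLOW(B) ⊇ FIRST(S) = {a,b,c}; new: +{a,b,c}
  S→C a: FOLLOW(C) ⊇ FIRST(a) = {a}; new: +{a}
  S→b A: FOLLOW(A) ⊇ FOLLOW(S) ⊇ {$}; new: +{$}
  S: {$}  A: {$}  B: {a,b,c}  C: {a}
round 2: — fixpoint
  S: {$}  A: {$}  B: {a,b,c}  C: {a}

FOLLOW(C) = ["a"]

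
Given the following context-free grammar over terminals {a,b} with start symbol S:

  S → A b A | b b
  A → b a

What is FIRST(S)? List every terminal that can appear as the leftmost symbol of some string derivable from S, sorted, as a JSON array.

Compute FIRST by fixpoint:
round 1:
  A via A→b a: +{b}
  S via S→A b A: +{b}
  S: {b}  A: {b}
round 2: (stable)
  S: {b}  A: {b}

FIRST(S) = ["b"]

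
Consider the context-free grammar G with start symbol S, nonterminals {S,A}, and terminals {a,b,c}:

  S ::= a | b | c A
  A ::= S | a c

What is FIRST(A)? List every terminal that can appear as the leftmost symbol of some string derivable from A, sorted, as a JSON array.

FIRST iteration:
round 1:
  A via A→a c: +{a}
  S via S→a: +{a}
  S via S→b: +{b}
  S via S→c A: +{c}
  FIRST(S)={a,b,c}  FIRST(A)={a}
round 2:
  A via A→S: +{b,c}
  FIRST(S)={a,b,c}  FIRST(A)={a,b,c}
round 3: (no change)
  FIRST(S)={a,b,c}  FIRST(A)={a,b,c}

FIRST(A) = ["a", "b", "c"]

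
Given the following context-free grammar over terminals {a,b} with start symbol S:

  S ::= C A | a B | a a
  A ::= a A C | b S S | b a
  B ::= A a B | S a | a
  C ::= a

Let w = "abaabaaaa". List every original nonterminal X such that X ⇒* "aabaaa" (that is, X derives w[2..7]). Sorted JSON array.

Convert to CNF:
  S -> C A | T0 B | T0 T0
  A -> T0 X2 | T1 T0 | T1 X3
  B -> A X4 | S T0 | a
  C -> a
  T0 -> a
  T1 -> b
  X2 -> A C
  X3 -> S S
  X4 -> T0 B

Fill CYK table bottom-up (cells [i..j] with 2 ≤ i ≤ j ≤ 7 only):
  [2..2]={B,C,T0}  "a"  orig:{B,C}
  [3..3]={B,C,T0}  "a"  orig:{B,C}
  [4..4]={T1}  "b"  orig:{}
  [5..5]={B,C,T0}  "a"  orig:{B,C}
  [6..6]={B,C,T0}  "a"  orig:{B,C}
  [7..7]={B,C,T0}  "a"  orig:{B,C}
  [2..3]={S,X4}  "aa"  orig:{S}
  [3..4]=∅  "ab"
  [4..5]={A}  "ba"
  [5..6]={S,X4}  "aa"  orig:{S}
  [6..7]={S,X4}  "aa"  orig:{S}
  [2..4]=∅  "aab"
  [3..5]={S}  "aba"
  [4..6]={X2}  "baa"  orig:{}
  [5..7]={B}  "aaa"
  [2..5]=∅  "aaba"
  [3..6]={A,B}  "abaa"
  [4..7]={B}  "baaa"
  [2..6]={S,X4}  "aabaa"  orig:{S}
  [3..7]={S,X2,X3,X4}  "abaaa"  orig:{S}
  [2..7]={A,B}  "aabaaa"

Original NTs in T[2,7] deriving "aabaaa": ["A", "B"]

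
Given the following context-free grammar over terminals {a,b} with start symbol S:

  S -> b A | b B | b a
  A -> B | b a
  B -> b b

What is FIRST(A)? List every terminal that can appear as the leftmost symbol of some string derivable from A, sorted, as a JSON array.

FIRST sets, iterate to fixpoint:
[1]
  A via A→b a: +{b}
  B via B→b b: +{b}
  S via S→b A: +{b}
  FIRST(S)={b}  FIRST(A)={b}  FIRST(B)={b}
[2] done
  FIRST(S)={b}  FIRST(A)={b}  FIRST(B)={b}

FIRST(A) = ["b"]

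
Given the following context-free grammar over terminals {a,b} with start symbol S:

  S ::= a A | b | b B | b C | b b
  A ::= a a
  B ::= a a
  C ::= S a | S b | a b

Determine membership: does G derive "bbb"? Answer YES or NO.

Convert to CNF:
  S -> T0 A | T1 B | T1 C | T1 T1 | b
  A -> T0 T0
  B -> T0 T0
  C -> S T0 | S T1 | T0 T1
  T0 -> a
  T1 -> b

Fill CYK table bottom-up:
  cell(0,0) b: {S,T1}  orig:{S}
  cell(1,1) b: {S,T1}  orig:{S}
  cell(2,2) b: {S,T1}  orig:{S}
  cell(0,1) bb: {C,S}
  cell(1,2) bb: {C,S}
  cell(0,2) bbb: {C,S}

S ∈ T[0,2] ⇒ YES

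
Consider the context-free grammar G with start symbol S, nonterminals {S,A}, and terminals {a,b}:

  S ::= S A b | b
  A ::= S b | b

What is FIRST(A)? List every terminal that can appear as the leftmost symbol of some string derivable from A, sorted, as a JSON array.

Compute FIRST by fixpoint:
iter 1:
  A via A→b: +{b}
  S via S→b: +{b}
  S: {b}  A: {b}
iter 2: (no change)
  S: {b}  A: {b}

FIRST(A) = ["b"]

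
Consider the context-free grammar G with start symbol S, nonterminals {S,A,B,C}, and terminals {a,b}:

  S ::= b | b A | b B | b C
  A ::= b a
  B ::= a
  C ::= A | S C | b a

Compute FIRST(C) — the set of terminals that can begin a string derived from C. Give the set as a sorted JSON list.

Compute FIRST by fixpoint:
round 1:
  A via A→b a: +{b}
  B via B→a: +{a}
  C via C→A: +{b}
  S via S→b: +{b}
  FIRST[S]={b}  FIRST[A]={b}  FIRST[B]={a}  FIRST[C]={b}
round 2: (stable)
  FIRST[S]={b}  FIRST[A]={b}  FIRST[B]={a}  FIRST[C]={b}

FIRST(C) = ["b"]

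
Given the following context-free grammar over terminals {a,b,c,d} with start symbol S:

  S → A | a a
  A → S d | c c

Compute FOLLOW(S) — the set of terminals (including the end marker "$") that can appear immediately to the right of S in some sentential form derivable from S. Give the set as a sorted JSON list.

FIRST iteration:
iter 1:
  A via A→c c: +{c}
  S via S→A: +{c}
  S via S→a a: +{a}
  S: {a,c}  A: {c}
iter 2:
  A via A→S d: +{a}
  S: {a,c}  A: {a,c}
iter 3: (no change)
  S: {a,c}  A: {a,c}

FOLLOW sets:
seed FOLLOW(S) with $
[1]
  A→S d: FOLLOW(S) ⊇ FIRST(d) = {d}; new: +{d}
  S→A: FOLLOW(A) ⊇ FOLLOW(S) ⊇ {$,d}; new: +{$,d}
  S: {$,d}  A: {$,d}
[2] (stable)
  S: {$,d}  A: {$,d}

FOLLOW(S) = ["$", "d"]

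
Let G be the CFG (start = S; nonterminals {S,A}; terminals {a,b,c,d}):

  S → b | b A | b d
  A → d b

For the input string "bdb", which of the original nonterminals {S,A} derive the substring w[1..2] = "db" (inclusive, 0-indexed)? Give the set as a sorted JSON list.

CNF form of G:
  S -> T1 A | T1 T0 | b
  A -> T0 T1
  T0 -> d
  T1 -> b

CYK table (by increasing span) — only the sub-triangle for w[1..2]:
  cell(1,1) d: {T0}  orig:{}
  cell(2,2) b: {S,T1}  orig:{S}
  cell(1,2) db: {A}

Original NTs in T[1,2] deriving "db": ["A"]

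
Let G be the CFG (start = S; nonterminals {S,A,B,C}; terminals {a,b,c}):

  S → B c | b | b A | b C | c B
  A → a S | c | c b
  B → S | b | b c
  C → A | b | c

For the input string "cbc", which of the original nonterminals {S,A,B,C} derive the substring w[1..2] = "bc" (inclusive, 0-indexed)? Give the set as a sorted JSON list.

Convert to CNF:
  S -> B T1 | T1 B | T2 A | T2 C | b
  A -> T0 S | T1 T2 | c
  B -> B T1 | T1 B | T2 A | T2 C | T2 T1 | b
  C -> T0 S | T1 T2 | b | c
  T0 -> a
  T1 -> c
  T2 -> b

CYK fill, restricted to cells inside w[1..2]:
  [1..1]={B,C,S,T2}  "b"  orig:{B,C,S}
  [2..2]={A,C,T1}  "c"  orig:{A,C}
  [1..2]={B,S}  "bc"

Original NTs in T[1,2] deriving "bc": ["B", "S"]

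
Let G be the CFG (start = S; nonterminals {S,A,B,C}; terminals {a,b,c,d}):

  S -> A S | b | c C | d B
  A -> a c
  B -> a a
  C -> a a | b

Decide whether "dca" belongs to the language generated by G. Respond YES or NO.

CNF form of G:
  S -> A S | T1 C | T2 B | b
  A -> T0 T1
  B -> T0 T0
  C -> T0 T0 | b
  T0 -> a
  T1 -> c
  T2 -> d

CYK fill:
  T[0,0] 'd' = {T2}  orig:{}
  T[1,1] 'c' = {T1}  orig:{}
  T[2,2] 'a' = {T0}  orig:{}
  T[0,1] 'dc' = ∅
  T[1,2] 'ca' = ∅
  T[0,2] 'dca' = ∅

S ∉ T[0,2] ⇒ NO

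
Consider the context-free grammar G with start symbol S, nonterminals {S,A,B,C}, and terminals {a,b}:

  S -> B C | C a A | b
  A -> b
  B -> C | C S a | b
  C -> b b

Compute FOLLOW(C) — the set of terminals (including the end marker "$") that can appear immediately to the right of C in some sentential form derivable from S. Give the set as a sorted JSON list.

Compute FIRST by fixpoint:
round 1:
  A via A→b: +{b}
  B via B→b: +{b}
  C via C→b b: +{b}
  S via S→B C: +{b}
  FIRST(S)={b}  FIRST(A)={b}  FIRST(B)={b}  FIRST(C)={b}
round 2: done
  FIRST(S)={b}  FIRST(A)={b}  FIRST(B)={b}  FIRST(C)={b}

FOLLOW sets:
FOLLOW(S) := {$}
pass 1:
  B→C S a: FOLLOW(C) ⊇ FIRST(S) = {b}; new: +{b}
  B→C S a: FOLLOW(S) ⊇ FIRST(a) = {a}; new: +{a}
  S→B C: FOLLOW(B) ⊇ FIRST(C) = {b}; new: +{b}
  S→B C: FOLLOW(C) ⊇ FOLLOW(S) ⊇ {$,a}; new: +{$,a}
  S→C a A: FOLLOW(A) ⊇ FOLLOW(S) ⊇ {$,a}; new: +{$,a}
  FOLLOW[S]={$,a}  FOLLOW[A]={$,a}  FOLLOW[B]={b}  FOLLOW[C]={$,a,b}
pass 2: — fixpoint
  FOLLOW[S]={$,a}  FOLLOW[A]={$,a}  FOLLOW[B]={b}  FOLLOW[C]={$,a,b}

FOLLOW(C) = ["$", "a", "b"]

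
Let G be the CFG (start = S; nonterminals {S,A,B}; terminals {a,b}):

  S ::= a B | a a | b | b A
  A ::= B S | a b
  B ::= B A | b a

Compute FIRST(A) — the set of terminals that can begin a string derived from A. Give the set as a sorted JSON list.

FIRST iteration:
pass 1:
  A via A→a b: +{a}
  B via B→b a: +{b}
  S via S→a B: +{a}
  S via S→b: +{b}
  S: {a,b}  A: {a}  B: {b}
pass 2:
  A via A→B S: +{b}
  S: {a,b}  A: {a,b}  B: {b}
pass 3: — fixpoint
  S: {a,b}  A: {a,b}  B: {b}

FIRST(A) = ["a", "b"]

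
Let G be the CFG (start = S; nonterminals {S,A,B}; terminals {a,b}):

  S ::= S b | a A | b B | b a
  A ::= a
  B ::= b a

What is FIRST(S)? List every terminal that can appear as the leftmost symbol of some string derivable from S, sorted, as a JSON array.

FIRST iteration:
round 1:
  A via A→a: +{a}
  B via B→b a: +{b}
  S via S→a A: +{a}
  S via S→b B: +{b}
  S: {a,b}  A: {a}  B: {b}
round 2: (stable)
  S: {a,b}  A: {a}  B: {b}

FIRST(S) = ["a", "b"]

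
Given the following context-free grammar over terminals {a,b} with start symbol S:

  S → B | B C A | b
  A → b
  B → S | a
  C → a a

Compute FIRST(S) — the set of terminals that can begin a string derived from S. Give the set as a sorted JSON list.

Compute FIRST by fixpoint:
round 1:
  A via A→b: +{b}
  B via B→a: +{a}
  C via C→a a: +{a}
  S via S→B: +{a}
  S via S→b: +{b}
  FIRST[S]={a,b}  FIRST[A]={b}  FIRST[B]={a}  FIRST[C]={a}
round 2:
  B via B→S: +{b}
  FIRST[S]={a,b}  FIRST[A]={b}  FIRST[B]={a,b}  FIRST[C]={a}
round 3: — fixpoint
  FIRST[S]={a,b}  FIRST[A]={b}  FIRST[B]={a,b}  FIRST[C]={a}

FIRST(S) = ["a", "b"]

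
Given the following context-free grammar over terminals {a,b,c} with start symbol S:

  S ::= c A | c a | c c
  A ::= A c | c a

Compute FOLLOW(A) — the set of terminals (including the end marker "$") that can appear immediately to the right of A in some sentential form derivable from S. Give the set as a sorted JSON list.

FIRST sets, iterate to fixpoint:
round 1:
  A via A→c a: +{c}
  S via S→c A: +{c}
  FIRST(S)={c}  FIRST(A)={c}
round 2: done
  FIRST(S)={c}  FIRST(A)={c}

FOLLOW iteration:
initialize: $ ∈ FOLLOW(S)
[1]
  A→A c: FOLLOW(A) ⊇ FIRST(c) = {c}; new: +{c}
  S→c A: FOLLOW(A) ⊇ FOLLOW(S) ⊇ {$}; new: +{$}
  S: {$}  A: {$,c}
[2] (stable)
  S: {$}  A: {$,c}

FOLLOW(A) = ["$", "c"]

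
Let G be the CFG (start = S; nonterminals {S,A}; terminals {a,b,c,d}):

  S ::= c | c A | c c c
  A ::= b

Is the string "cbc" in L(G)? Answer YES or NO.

Convert to CNF:
  S -> T0 A | T0 X1 | c
  A -> b
  T0 -> c
  X1 -> T0 T0

CYK table (by increasing span):
  T[0,0] 'c' = {S,T0}  orig:{S}
  T[1,1] 'b' = {A}
  T[2,2] 'c' = {S,T0}  orig:{S}
  T[0,1] 'cb' = {S}
  T[1,2] 'bc' = ∅
  T[0,2] 'cbc' = ∅

S ∉ T[0,2] ⇒ NO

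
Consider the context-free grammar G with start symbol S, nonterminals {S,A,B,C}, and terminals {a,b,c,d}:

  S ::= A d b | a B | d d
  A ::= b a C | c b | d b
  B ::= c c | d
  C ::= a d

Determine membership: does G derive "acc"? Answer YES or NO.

Convert to CNF:
  S -> A X5 | T1 B | T3 T3
  A -> T0 X4 | T2 T0 | T3 T0
  B -> T2 T2 | d
  C -> T1 T3
  T0 -> b
  T1 -> a
  T2 -> c
  T3 -> d
  X4 -> T1 C
  X5 -> T3 T0

Fill CYK table bottom-up:
  cell(0,0) a: {T1}  orig:{}
  cell(1,1) c: {T2}  orig:{}
  cell(2,2) c: {T2}  orig:{}
  cell(0,1) ac: ∅
  cell(1,2) cc: {B}
  cell(0,2) acc: {S}

S ∈ T[0,2] ⇒ YES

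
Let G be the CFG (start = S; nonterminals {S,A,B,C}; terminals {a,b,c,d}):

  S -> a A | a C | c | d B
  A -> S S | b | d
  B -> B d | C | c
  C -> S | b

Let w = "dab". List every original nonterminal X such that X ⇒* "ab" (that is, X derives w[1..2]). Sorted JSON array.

CNF form of G:
  S -> T0 B | T1 A | T1 C | c
  A -> S S | b | d
  B -> B T0 | T0 B | T1 A | T1 C | b | c
  C -> T0 B | T1 A | T1 C | b | c
  T0 -> d
  T1 -> a

CYK fill, restricted to cells inside w[1..2]:
  [1..1]={T1}  "a"  orig:{}
  [2..2]={A,B,C}  "b"
  [1..2]={B,C,S}  "ab"

Original NTs in T[1,2] deriving "ab": ["B", "C", "S"]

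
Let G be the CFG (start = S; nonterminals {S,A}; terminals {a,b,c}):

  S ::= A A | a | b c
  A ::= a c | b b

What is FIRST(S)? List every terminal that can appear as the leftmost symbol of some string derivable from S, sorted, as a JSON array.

FIRST sets, iterate to fixpoint:
iter 1:
  A via A→a c: +{a}
  A via A→b b: +{b}
  S via S→A A: +{a,b}
  FIRST[S]={a,b}  FIRST[A]={a,b}
iter 2: (no change)
  FIRST[S]={a,b}  FIRST[A]={a,b}

FIRST(S) = ["a", "b"]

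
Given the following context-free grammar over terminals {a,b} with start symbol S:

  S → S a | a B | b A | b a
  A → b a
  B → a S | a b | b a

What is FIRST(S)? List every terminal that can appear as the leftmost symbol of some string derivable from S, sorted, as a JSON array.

FIRST iteration:
iter 1:
  A via A→b a: +{b}
  B via B→a S: +{a}
  B via B→b a: +{b}
  S via S→a B: +{a}
  S via S→b A: +{b}
  FIRST[S]={a,b}  FIRST[A]={b}  FIRST[B]={a,b}
iter 2: done
  FIRST[S]={a,b}  FIRST[A]={b}  FIRST[B]={a,b}

FIRST(S) = ["a", "b"]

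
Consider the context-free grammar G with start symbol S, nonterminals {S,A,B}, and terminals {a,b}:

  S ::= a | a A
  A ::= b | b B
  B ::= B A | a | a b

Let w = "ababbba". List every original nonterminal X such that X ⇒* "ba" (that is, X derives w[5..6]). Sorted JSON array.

Convert to CNF:
  S -> T1 A | a
  A -> T0 B | b
  B -> B A | T1 T0 | a
  T0 -> b
  T1 -> a

Fill CYK table bottom-up — only the sub-triangle for w[5..6]:
  cell(5,5) b: {A,T0}  orig:{A}
  cell(6,6) a: {B,S,T1}  orig:{B,S}
  cell(5,6) ba: {A}

Original NTs in T[5,6] deriving "ba": ["A"]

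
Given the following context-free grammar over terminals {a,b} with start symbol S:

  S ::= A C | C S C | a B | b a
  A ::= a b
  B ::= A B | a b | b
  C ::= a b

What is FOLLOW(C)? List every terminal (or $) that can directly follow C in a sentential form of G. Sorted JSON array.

Compute FIRST by fixpoint:
iter 1:
  A via A→a b: +{a}
  B via B→A B: +{a}
  B via B→b: +{b}
  C via C→a b: +{a}
  S via S→A C: +{a}
  S via S→b a: +{b}
  FIRST[S]={a,b}  FIRST[A]={a}  FIRST[B]={a,b}  FIRST[C]={a}
iter 2: done
  FIRST[S]={a,b}  FIRST[A]={a}  FIRST[B]={a,b}  FIRST[C]={a}

FOLLOW sets:
FOLLOW(S) := {$}
[1]
  B→A B: FOLLOW(A) ⊇ FIRST(B) = {a,b}; new: +{a,b}
  S→A C: FOLLOW(C) ⊇ FOLLOW(S) ⊇ {$}; new: +{$}
  S→C S C: FOLLOW(C) ⊇ FIRST(S) = {a,b}; new: +{a,b}
  S→C S C: FOLLOW(S) ⊇ FIRST(C) = {a}; new: +{a}
  S→a B: FOLLOW(B) ⊇ FOLLOW(S) ⊇ {$,a}; new: +{$,a}
  FOLLOW(S)={$,a}  FOLLOW(A)={a,b}  FOLLOW(B)={$,a}  FOLLOW(C)={$,a,b}
[2] (no change)
  FOLLOW(S)={$,a}  FOLLOW(A)={a,b}  FOLLOW(B)={$,a}  FOLLOW(C)={$,a,b}

FOLLOW(C) = ["$", "a", "b"]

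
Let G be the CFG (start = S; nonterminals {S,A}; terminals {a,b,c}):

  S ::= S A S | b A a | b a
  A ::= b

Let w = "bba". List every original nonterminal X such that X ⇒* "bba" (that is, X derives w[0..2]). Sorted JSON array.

Convert to CNF:
  S -> S X2 | T0 T1 | T0 X3
  A -> b
  T0 -> b
  T1 -> a
  X2 -> A S
  X3 -> A T1

Fill CYK table bottom-up, restricted to cells inside w[0..2]:
  [0..0]={A,T0}  "b"  orig:{A}
  [1..1]={A,T0}  "b"  orig:{A}
  [2..2]={T1}  "a"  orig:{}
  [0..1]=∅  "bb"
  [1..2]={S,X3}  "ba"  orig:{S}
  [0..2]={S,X2}  "bba"  orig:{S}

Original NTs in T[0,2] deriving "bba": ["S"]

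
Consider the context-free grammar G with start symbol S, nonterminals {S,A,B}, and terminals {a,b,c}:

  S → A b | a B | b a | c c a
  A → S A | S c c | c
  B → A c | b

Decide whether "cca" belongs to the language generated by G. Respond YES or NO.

CNF form of G:
  S -> A T1 | T0 X4 | T1 T2 | T2 B
  A -> S A | S X3 | c
  B -> A T0 | b
  T0 -> c
  T1 -> b
  T2 -> a
  X3 -> T0 T0
  X4 -> T0 T2

Fill CYK table bottom-up:
  [0..0]={A,T0}  "c"  orig:{A}
  [1..1]={A,T0}  "c"  orig:{A}
  [2..2]={T2}  "a"  orig:{}
  [0..1]={B,X3}  "cc"  orig:{B}
  [1..2]={X4}  "ca"  orig:{}
  [0..2]={S}  "cca"

S ∈ T[0,2] ⇒ YES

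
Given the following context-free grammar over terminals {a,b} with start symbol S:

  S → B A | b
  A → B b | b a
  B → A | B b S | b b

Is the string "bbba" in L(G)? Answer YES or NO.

Convert to CNF:
  S -> B A | b
  A -> B T0 | T0 T1
  B -> B T0 | B X2 | T0 T0 | T0 T1
  T0 -> b
  T1 -> a
  X2 -> T0 S

CYK fill:
  T[0,0] 'b' = {S,T0}  orig:{S}
  T[1,1] 'b' = {S,T0}  orig:{S}
  T[2,2] 'b' = {S,T0}  orig:{S}
  T[3,3] 'a' = {T1}  orig:{}
  T[0,1] 'bb' = {B,X2}  orig:{B}
  T[1,2] 'bb' = {B,X2}  orig:{B}
  T[2,3] 'ba' = {A,B}
  T[0,2] 'bbb' = {A,B}
  T[1,3] 'bba' = ∅
  T[0,3] 'bbba' = {S}

S ∈ T[0,3] ⇒ YES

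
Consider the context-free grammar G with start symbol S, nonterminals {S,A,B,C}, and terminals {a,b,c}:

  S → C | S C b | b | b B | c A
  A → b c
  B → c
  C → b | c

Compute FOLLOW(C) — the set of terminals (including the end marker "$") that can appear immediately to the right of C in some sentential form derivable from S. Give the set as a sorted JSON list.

FIRST sets, iterate to fixpoint:
[1]
  A via A→b c: +{b}
  B via B→c: +{c}
  C via C→b: +{b}
  C via C→c: +{c}
  S via S→C: +{b,c}
  FIRST[S]={b,c}  FIRST[A]={b}  FIRST[B]={c}  FIRST[C]={b,c}
[2] done
  FIRST[S]={b,c}  FIRST[A]={b}  FIRST[B]={c}  FIRST[C]={b,c}

Compute FOLLOW by fixpoint:
initialize: $ ∈ FOLLOW(S)
round 1:
  S→C: FOLLOW(C) ⊇ FOLLOW(S) ⊇ {$}; new: +{$}
  S→S C b: FOLLOW(S) ⊇ FIRST(C) = {b,c}; new: +{b,c}
  S→S C b: FOLLOW(C) ⊇ FIRST(b) = {b}; new: +{b}
  S→b B: FOLLOW(B) ⊇ FOLLOW(S) ⊇ {$,b,c}; new: +{$,b,c}
  S→c A: FOLLOW(A) ⊇ FOLLOW(S) ⊇ {$,b,c}; new: +{$,b,c}
  FOLLOW[S]={$,b,c}  FOLLOW[A]={$,b,c}  FOLLOW[B]={$,b,c}  FOLLOW[C]={$,b}
round 2:
  S→C: FOLLOW(C) ⊇ FOLLOW(S) ⊇ {$,b,c}; new: +{c}
  FOLLOW[S]={$,b,c}  FOLLOW[A]={$,b,c}  FOLLOW[B]={$,b,c}  FOLLOW[C]={$,b,c}
round 3: done
  FOLLOW[S]={$,b,c}  FOLLOW[A]={$,b,c}  FOLLOW[B]={$,b,c}  FOLLOW[C]={$,b,c}

FOLLOW(C) = ["$", "b", "c"]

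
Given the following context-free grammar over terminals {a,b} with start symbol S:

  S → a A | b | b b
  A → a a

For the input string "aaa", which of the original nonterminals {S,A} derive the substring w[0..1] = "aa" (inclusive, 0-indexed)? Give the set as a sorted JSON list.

CNF form of G:
  S -> T0 A | T1 T1 | b
  A -> T0 T0
  T0 -> a
  T1 -> b

CYK fill — only the sub-triangle for w[0..1]:
  [0..0]={T0}  "a"  orig:{}
  [1..1]={T0}  "a"  orig:{}
  [0..1]={A}  "aa"

Original NTs in T[0,1] deriving "aa": ["A"]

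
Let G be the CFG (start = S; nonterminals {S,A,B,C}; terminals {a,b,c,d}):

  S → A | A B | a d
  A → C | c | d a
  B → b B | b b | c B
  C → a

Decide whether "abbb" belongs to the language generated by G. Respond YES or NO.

CNF form of G:
  S -> A B | T0 T1 | T1 T0 | a | c
  A -> T0 T1 | a | c
  B -> T2 B | T2 T2 | T3 B
  C -> a
  T0 -> d
  T1 -> a
  T2 -> b
  T3 -> c

CYK table (by increasing span):
  T[0,0] 'a' = {A,C,S,T1}  orig:{A,C,S}
  T[1,1] 'b' = {T2}  orig:{}
  T[2,2] 'b' = {T2}  orig:{}
  T[3,3] 'b' = {T2}  orig:{}
  T[0,1] 'ab' = ∅
  T[1,2] 'bb' = {B}
  T[2,3] 'bb' = {B}
  T[0,2] 'abb' = {S}
  T[1,3] 'bbb' = {B}
  T[0,3] 'abbb' = {S}

S ∈ T[0,3] ⇒ YES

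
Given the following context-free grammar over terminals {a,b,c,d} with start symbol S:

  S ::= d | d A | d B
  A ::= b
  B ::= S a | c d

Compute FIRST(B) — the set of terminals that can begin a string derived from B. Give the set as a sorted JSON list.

FIRST sets, iterate to fixpoint:
[1]
  A via A→b: +{b}
  B via B→c d: +{c}
  S via S→d: +{d}
  FIRST[S]={d}  FIRST[A]={b}  FIRST[B]={c}
[2]
  B via B→S a: +{d}
  FIRST[S]={d}  FIRST[A]={b}  FIRST[B]={c,d}
[3] — fixpoint
  FIRST[S]={d}  FIRST[A]={b}  FIRST[B]={c,d}

FIRST(B) = ["c", "d"]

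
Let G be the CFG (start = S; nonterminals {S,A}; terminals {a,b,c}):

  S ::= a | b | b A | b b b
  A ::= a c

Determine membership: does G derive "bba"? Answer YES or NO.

Convert to CNF:
  S -> T2 A | T2 X3 | a | b
  A -> T0 T1
  T0 -> a
  T1 -> c
  T2 -> b
  X3 -> T2 T2

Fill CYK table bottom-up:
  T[0,0] 'b' = {S,T2}  orig:{S}
  T[1,1] 'b' = {S,T2}  orig:{S}
  T[2,2] 'a' = {S,T0}  orig:{S}
  T[0,1] 'bb' = {X3}  orig:{}
  T[1,2] 'ba' = ∅
  T[0,2] 'bba' = ∅

S ∉ T[0,2] ⇒ NO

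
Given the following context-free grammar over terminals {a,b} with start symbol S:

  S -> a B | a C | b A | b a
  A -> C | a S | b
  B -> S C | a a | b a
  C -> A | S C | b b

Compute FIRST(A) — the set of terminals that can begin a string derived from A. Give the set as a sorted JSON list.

FIRST iteration:
pass 1:
  A via A→a S: +{a}
  A via A→b: +{b}
  B via B→a a: +{a}
  B via B→b a: +{b}
  C via C→A: +{a,b}
  S via S→a B: +{a}
  S via S→b A: +{b}
  FIRST[S]={a,b}  FIRST[A]={a,b}  FIRST[B]={a,b}  FIRST[C]={a,b}
pass 2: done
  FIRST[S]={a,b}  FIRST[A]={a,b}  FIRST[B]={a,b}  FIRST[C]={a,b}

FIRST(A) = ["a", "b"]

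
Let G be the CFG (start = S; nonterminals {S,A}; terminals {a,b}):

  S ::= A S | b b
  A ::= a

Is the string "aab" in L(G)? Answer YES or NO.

CNF form of G:
  S -> A S | T0 T0
  A -> a
  T0 -> b

CYK table (by increasing span):
  T[0,0] 'a' = {A}
  T[1,1] 'a' = {A}
  T[2,2] 'b' = {T0}  orig:{}
  T[0,1] 'aa' = ∅
  T[1,2] 'ab' = ∅
  T[0,2] 'aab' = ∅

S ∉ T[0,2] ⇒ NO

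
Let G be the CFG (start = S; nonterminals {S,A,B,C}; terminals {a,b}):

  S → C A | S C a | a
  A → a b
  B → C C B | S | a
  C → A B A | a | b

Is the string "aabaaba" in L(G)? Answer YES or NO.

CNF form of G:
  S -> C A | S X5 | a
  A -> T0 T1
  B -> C A | C X2 | S X3 | a
  C -> A X4 | a | b
  T0 -> a
  T1 -> b
  X2 -> C B
  X3 -> C T0
  X4 -> B A
  X5 -> C T0

CYK fill:
  T[0,0] 'a' = {B,C,S,T0}  orig:{B,C,S}
  T[1,1] 'a' = {B,C,S,T0}  orig:{B,C,S}
  T[2,2] 'b' = {C,T1}  orig:{C}
  T[3,3] 'a' = {B,C,S,T0}  orig:{B,C,S}
  T[4,4] 'a' = {B,C,S,T0}  orig:{B,C,S}
  T[5,5] 'b' = {C,T1}  orig:{C}
  T[6,6] 'a' = {B,C,S,T0}  orig:{B,C,S}
  T[0,1] 'aa' = {X2,X3,X5}  orig:{}
  T[1,2] 'ab' = {A}
  T[2,3] 'ba' = {X2,X3,X5}  orig:{}
  T[3,4] 'aa' = {X2,X3,X5}  orig:{}
  T[4,5] 'ab' = {A}
  T[5,6] 'ba' = {X2,X3,X5}  orig:{}
  T[0,2] 'aab' = {B,S,X4}  orig:{B,S}
  T[1,3] 'aba' = {B,S}
  T[2,4] 'baa' = {B}
  T[3,5] 'aab' = {B,S,X4}  orig:{B,S}
  T[4,6] 'aba' = {B,S}
  T[0,3] 'aaba' = {X2}  orig:{}
  T[1,4] 'abaa' = {X2}  orig:{}
  T[2,5] 'baab' = {X2}  orig:{}
  T[3,6] 'aaba' = {X2}  orig:{}
  T[0,4] 'aabaa' = {B,S}
  T[1,5] 'abaab' = {B,C,X4}  orig:{B,C}
  T[2,6] 'baaba' = {B}
  T[0,5] 'aabaab' = {X2}  orig:{}
  T[1,6] 'abaaba' = {X2,X3,X5}  orig:{}
  T[0,6] 'aabaaba' = {B,S}

S ∈ T[0,6] ⇒ YES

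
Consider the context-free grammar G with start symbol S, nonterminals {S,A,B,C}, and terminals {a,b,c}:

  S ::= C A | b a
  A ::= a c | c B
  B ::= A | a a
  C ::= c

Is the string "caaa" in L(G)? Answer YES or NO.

Convert to CNF:
  S -> C A | T2 T0
  A -> T0 T1 | T1 B
  B -> T0 T0 | T0 T1 | T1 B
  C -> c
  T0 -> a
  T1 -> c
  T2 -> b

CYK fill:
  cell(0,0) c: {C,T1}  orig:{C}
  cell(1,1) a: {T0}  orig:{}
  cell(2,2) a: {T0}  orig:{}
  cell(3,3) a: {T0}  orig:{}
  cell(0,1) ca: ∅
  cell(1,2) aa: {B}
  cell(2,3) aa: {B}
  cell(0,2) caa: {A,B}
  cell(1,3) aaa: ∅
  cell(0,3) caaa: ∅

S ∉ T[0,3] ⇒ NO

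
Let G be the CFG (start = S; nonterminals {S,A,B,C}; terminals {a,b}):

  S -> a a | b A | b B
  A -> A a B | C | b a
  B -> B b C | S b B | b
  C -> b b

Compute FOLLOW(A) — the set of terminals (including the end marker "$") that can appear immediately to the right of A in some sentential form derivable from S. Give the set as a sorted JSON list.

FIRST iteration:
iter 1:
  A via A→b a: +{b}
  B via B→b: +{b}
  C via C→b b: +{b}
  S via S→a a: +{a}
  S via S→b A: +{b}
  S: {a,b}  A: {b}  B: {b}  C: {b}
iter 2:
  B via B→S b B: +{a}
  S: {a,b}  A: {b}  B: {a,b}  C: {b}
iter 3: (stable)
  S: {a,b}  A: {b}  B: {a,b}  C: {b}

Compute FOLLOW by fixpoint:
initialize: $ ∈ FOLLOW(S)
pass 1:
  A→A a B: FOLLOW(A) ⊇ FIRST(a) = {a}; new: +{a}
  A→A a B: FOLLOW(B) ⊇ FOLLOW(A) ⊇ {a}; new: +{a}
  A→C: FOLLOW(C) ⊇ FOLLOW(A) ⊇ {a}; new: +{a}
  B→B b C: FOLLOW(B) ⊇ FIRST(b) = {b}; new: +{b}
  B→B b C: FOLLOW(C) ⊇ FOLLOW(B) ⊇ {a,b}; new: +{b}
  B→S b B: FOLLOW(S) ⊇ FIRST(b) = {b}; new: +{b}
  S→b A: FOLLOW(A) ⊇ FOLLOW(S) ⊇ {$,b}; new: +{$,b}
  S→b B: FOLLOW(B) ⊇ FOLLOW(S) ⊇ {$,b}; new: +{$}
  FOLLOW(S)={$,b}  FOLLOW(A)={$,a,b}  FOLLOW(B)={$,a,b}  FOLLOW(C)={a,b}
pass 2:
  A→C: FOLLOW(C) ⊇ FOLLOW(A) ⊇ {$,a,b}; new: +{$}
  FOLLOW(S)={$,b}  FOLLOW(A)={$,a,b}  FOLLOW(B)={$,a,b}  FOLLOW(C)={$,a,b}
pass 3: (no change)
  FOLLOW(S)={$,b}  FOLLOW(A)={$,a,b}  FOLLOW(B)={$,a,b}  FOLLOW(C)={$,a,b}

FOLLOW(A) = ["$", "a", "b"]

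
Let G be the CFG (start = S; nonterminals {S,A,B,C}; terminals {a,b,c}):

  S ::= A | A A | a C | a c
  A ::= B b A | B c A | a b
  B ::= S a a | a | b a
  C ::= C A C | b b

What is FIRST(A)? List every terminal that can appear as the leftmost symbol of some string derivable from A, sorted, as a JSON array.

FIRST sets, iterate to fixpoint:
pass 1:
  A via A→a b: +{a}
  B via B→a: +{a}
  B via B→b a: +{b}
  C via C→b b: +{b}
  S via S→A: +{a}
  FIRST[S]={a}  FIRST[A]={a}  FIRST[B]={a,b}  FIRST[C]={b}
pass 2:
  A via A→B b A: +{b}
  S via S→A: +{b}
  FIRST[S]={a,b}  FIRST[A]={a,b}  FIRST[B]={a,b}  FIRST[C]={b}
pass 3: (no change)
  FIRST[S]={a,b}  FIRST[A]={a,b}  FIRST[B]={a,b}  FIRST[C]={b}

FIRST(A) = ["a", "b"]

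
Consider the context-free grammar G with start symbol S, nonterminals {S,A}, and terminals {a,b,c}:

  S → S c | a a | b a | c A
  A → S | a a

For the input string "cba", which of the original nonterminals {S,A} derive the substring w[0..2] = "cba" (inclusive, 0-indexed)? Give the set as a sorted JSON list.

CNF form of G:
  S -> S T0 | T0 A | T1 T1 | T2 T1
  A -> S T0 | T0 A | T1 T1 | T2 T1
  T0 -> c
  T1 -> a
  T2 -> b

Fill CYK table bottom-up (cells [i..j] with 0 ≤ i ≤ j ≤ 2 only):
  cell(0,0) c: {T0}  orig:{}
  cell(1,1) b: {T2}  orig:{}
  cell(2,2) a: {T1}  orig:{}
  cell(0,1) cb: ∅
  cell(1,2) ba: {A,S}
  cell(0,2) cba: {A,S}

Original NTs in T[0,2] deriving "cba": ["A", "S"]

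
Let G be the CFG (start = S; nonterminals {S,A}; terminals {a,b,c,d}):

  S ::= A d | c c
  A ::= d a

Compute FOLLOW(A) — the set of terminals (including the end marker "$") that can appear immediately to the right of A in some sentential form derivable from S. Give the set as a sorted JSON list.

FIRST sets, iterate to fixpoint:
iter 1:
  A via A→d a: +{d}
  S via S→A d: +{d}
  S via S→c c: +{c}
  FIRST(S)={c,d}  FIRST(A)={d}
iter 2: (no change)
  FIRST(S)={c,d}  FIRST(A)={d}

FOLLOW sets:
seed FOLLOW(S) with $
iter 1:
  S→A d: FOLLOW(A) ⊇ FIRST(d) = {d}; new: +{d}
  S: {$}  A: {d}
iter 2: (no change)
  S: {$}  A: {d}

FOLLOW(A) = ["d"]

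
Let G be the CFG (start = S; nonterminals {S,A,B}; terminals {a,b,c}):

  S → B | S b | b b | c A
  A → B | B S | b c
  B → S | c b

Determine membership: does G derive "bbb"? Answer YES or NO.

Convert to CNF:
  S -> S T0 | T0 T0 | T1 A | T1 T0
  A -> B S | S T0 | T0 T0 | T0 T1 | T1 A | T1 T0
  B -> S T0 | T0 T0 | T1 A | T1 T0
  T0 -> b
  T1 -> c

Fill CYK table bottom-up:
  [0..0]={T0}  "b"  orig:{}
  [1..1]={T0}  "b"  orig:{}
  [2..2]={T0}  "b"  orig:{}
  [0..1]={A,B,S}  "bb"
  [1..2]={A,B,S}  "bb"
  [0..2]={A,B,S}  "bbb"

S ∈ T[0,2] ⇒ YES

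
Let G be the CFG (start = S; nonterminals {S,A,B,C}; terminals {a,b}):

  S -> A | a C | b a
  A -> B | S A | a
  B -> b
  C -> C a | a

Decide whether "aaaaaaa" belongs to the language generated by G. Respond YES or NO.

Convert to CNF:
  S -> S A | T0 C | T1 T0 | a | b
  A -> S A | a | b
  B -> b
  C -> C T0 | a
  T0 -> a
  T1 -> b

Fill CYK table bottom-up:
  T[0,0] 'a' = {A,C,S,T0}  orig:{A,C,S}
  T[1,1] 'a' = {A,C,S,T0}  orig:{A,C,S}
  T[2,2] 'a' = {A,C,S,T0}  orig:{A,C,S}
  T[3,3] 'a' = {A,C,S,T0}  orig:{A,C,S}
  T[4,4] 'a' = {A,C,S,T0}  orig:{A,C,S}
  T[5,5] 'a' = {A,C,S,T0}  orig:{A,C,S}
  T[6,6] 'a' = {A,C,S,T0}  orig:{A,C,S}
  T[0,1] 'aa' = {A,C,S}
  T[1,2] 'aa' = {A,C,S}
  T[2,3] 'aa' = {A,C,S}
  T[3,4] 'aa' = {A,C,S}
  T[4,5] 'aa' = {A,C,S}
  T[5,6] 'aa' = {A,C,S}
  T[0,2] 'aaa' = {A,C,S}
  T[1,3] 'aaa' = {A,C,S}
  T[2,4] 'aaa' = {A,C,S}
  T[3,5] 'aaa' = {A,C,S}
  T[4,6] 'aaa' = {A,C,S}
  T[0,3] 'aaaa' = {A,C,S}
  T[1,4] 'aaaa' = {A,C,S}
  T[2,5] 'aaaa' = {A,C,S}
  T[3,6] 'aaaa' = {A,C,S}
  T[0,4] 'aaaaa' = {A,C,S}
  T[1,5] 'aaaaa' = {A,C,S}
  T[2,6] 'aaaaa' = {A,C,S}
  T[0,5] 'aaaaaa' = {A,C,S}
  T[1,6] 'aaaaaa' = {A,C,S}
  T[0,6] 'aaaaaaa' = {A,C,S}

S ∈ T[0,6] ⇒ YES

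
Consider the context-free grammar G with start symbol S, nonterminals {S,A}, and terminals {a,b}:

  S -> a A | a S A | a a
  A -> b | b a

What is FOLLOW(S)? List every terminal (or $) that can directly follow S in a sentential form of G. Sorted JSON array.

FIRST iteration:
round 1:
  A via A→b: +{b}
  S via S→a A: +{a}
  S: {a}  A: {b}
round 2: — fixpoint
  S: {a}  A: {b}

Compute FOLLOW by fixpoint:
initialize: $ ∈ FOLLOW(S)
[1]
  S→a A: FOLLOW(A) ⊇ FOLLOW(S) ⊇ {$}; new: +{$}
  S→a S A: FOLLOW(S) ⊇ FIRST(A) = {b}; new: +{b}
  S→a S A: FOLLOW(A) ⊇ FOLLOW(S) ⊇ {$,b}; new: +{b}
  FOLLOW[S]={$,b}  FOLLOW[A]={$,b}
[2] (no change)
  FOLLOW[S]={$,b}  FOLLOW[A]={$,b}

FOLLOW(S) = ["$", "b"]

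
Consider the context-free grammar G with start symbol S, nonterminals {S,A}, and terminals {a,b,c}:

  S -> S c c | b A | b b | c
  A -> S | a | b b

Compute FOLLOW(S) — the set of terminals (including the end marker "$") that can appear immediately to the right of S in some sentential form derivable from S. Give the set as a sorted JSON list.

FIRST sets, iterate to fixpoint:
iter 1:
  A via A→a: +{a}
  A via A→b b: +{b}
  S via S→b A: +{b}
  S via S→c: +{c}
  S: {b,c}  A: {a,b}
iter 2:
  A via A→S: +{c}
  S: {b,c}  A: {a,b,c}
iter 3: done
  S: {b,c}  A: {a,b,c}

Compute FOLLOW by fixpoint:
seed FOLLOW(S) with $
[1]
  S→S c c: FOLLOW(S) ⊇ FIRST(c) = {c}; new: +{c}
  S→b A: FOLLOW(A) ⊇ FOLLOW(S) ⊇ {$,c}; new: +{$,c}
  FOLLOW[S]={$,c}  FOLLOW[A]={$,c}
[2] — fixpoint
  FOLLOW[S]={$,c}  FOLLOW[A]={$,c}

FOLLOW(S) = ["$", "c"]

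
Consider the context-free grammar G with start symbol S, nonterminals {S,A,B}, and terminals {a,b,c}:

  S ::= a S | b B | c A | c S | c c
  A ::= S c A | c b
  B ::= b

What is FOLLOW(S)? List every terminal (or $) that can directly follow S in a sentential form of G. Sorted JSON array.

FIRST iteration:
[1]
  A via A→c b: +{c}
  B via B→b: +{b}
  S via S→a S: +{a}
  S via S→b B: +{b}
  S via S→c A: +{c}
  S: {a,b,c}  A: {c}  B: {b}
[2]
  A via A→S c A: +{a,b}
  S: {a,b,c}  A: {a,b,c}  B: {b}
[3] — fixpoint
  S: {a,b,c}  A: {a,b,c}  B: {b}

Compute FOLLOW by fixpoint:
initialize: $ ∈ FOLLOW(S)
[1]
  A→S c A: FOLLOW(S) ⊇ FIRST(c) = {c}; new: +{c}
  S→b B: FOLLOW(B) ⊇ FOLLOW(S) ⊇ {$,c}; new: +{$,c}
  S→c A: FOLLOW(A) ⊇ FOLLOW(S) ⊇ {$,c}; new: +{$,c}
  FOLLOW(S)={$,c}  FOLLOW(A)={$,c}  FOLLOW(B)={$,c}
[2] — fixpoint
  FOLLOW(S)={$,c}  FOLLOW(A)={$,c}  FOLLOW(B)={$,c}

FOLLOW(S) = ["$", "c"]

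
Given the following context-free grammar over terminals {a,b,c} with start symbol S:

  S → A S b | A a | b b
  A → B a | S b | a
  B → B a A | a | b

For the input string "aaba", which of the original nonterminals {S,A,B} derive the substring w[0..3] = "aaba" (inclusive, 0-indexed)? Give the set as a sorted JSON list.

CNF form of G:
  S -> A T0 | A X3 | T1 T1
  A -> B T0 | S T1 | a
  B -> B X2 | a | b
  T0 -> a
  T1 -> b
  X2 -> T0 A
  X3 -> S T1

CYK table (by increasing span) (cells [i..j] with 0 ≤ i ≤ j ≤ 3 only):
  [0..0]={A,B,T0}  "a"  orig:{A,B}
  [1..1]={A,B,T0}  "a"  orig:{A,B}
  [2..2]={B,T1}  "b"  orig:{B}
  [3..3]={A,B,T0}  "a"  orig:{A,B}
  [0..1]={A,S,X2}  "aa"  orig:{A,S}
  [1..2]=∅  "ab"
  [2..3]={A}  "ba"
  [0..2]={A,X3}  "aab"  orig:{A}
  [1..3]={X2}  "aba"  orig:{}
  [0..3]={B,S}  "aaba"

Original NTs in T[0,3] deriving "aaba": ["B", "S"]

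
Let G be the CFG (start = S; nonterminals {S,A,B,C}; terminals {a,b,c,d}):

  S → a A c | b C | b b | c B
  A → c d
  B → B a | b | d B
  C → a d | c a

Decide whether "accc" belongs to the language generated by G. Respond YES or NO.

Convert to CNF:
  S -> T0 B | T2 X4 | T3 C | T3 T3
  A -> T0 T1
  B -> B T2 | T1 B | b
  C -> T0 T2 | T2 T1
  T0 -> c
  T1 -> d
  T2 -> a
  T3 -> b
  X4 -> A T0

Fill CYK table bottom-up:
  cell(0,0) a: {T2}  orig:{}
  cell(1,1) c: {T0}  orig:{}
  cell(2,2) c: {T0}  orig:{}
  cell(3,3) c: {T0}  orig:{}
  cell(0,1) ac: ∅
  cell(1,2) cc: ∅
  cell(2,3) cc: ∅
  cell(0,2) acc: ∅
  cell(1,3) ccc: ∅
  cell(0,3) accc: ∅

S ∉ T[0,3] ⇒ NO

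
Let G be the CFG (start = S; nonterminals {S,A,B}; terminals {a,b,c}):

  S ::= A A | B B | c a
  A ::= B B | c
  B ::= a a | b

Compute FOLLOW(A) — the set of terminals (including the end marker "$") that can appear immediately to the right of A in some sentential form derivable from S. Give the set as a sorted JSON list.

FIRST iteration:
pass 1:
  A via A→c: +{c}
  B via B→a a: +{a}
  B via B→b: +{b}
  S via S→A A: +{c}
  S via S→B B: +{a,b}
  FIRST[S]={a,b,c}  FIRST[A]={c}  FIRST[B]={a,b}
pass 2:
  A via A→B B: +{a,b}
  FIRST[S]={a,b,c}  FIRST[A]={a,b,c}  FIRST[B]={a,b}
pass 3: done
  FIRST[S]={a,b,c}  FIRST[A]={a,b,c}  FIRST[B]={a,b}

FOLLOW sets:
FOLLOW(S) := {$}
round 1:
  A→B B: FOLLOW(B) ⊇ FIRST(B) = {a,b}; new: +{a,b}
  S→A A: FOLLOW(A) ⊇ FIRST(A) = {a,b,c}; new: +{a,b,c}
  S→A A: FOLLOW(A) ⊇ FOLLOW(S) ⊇ {$}; new: +{$}
  S→B B: FOLLOW(B) ⊇ FOLLOW(S) ⊇ {$}; new: +{$}
  FOLLOW[S]={$}  FOLLOW[A]={$,a,b,c}  FOLLOW[B]={$,a,b}
round 2:
  A→B B: FOLLOW(B) ⊇ FOLLOW(A) ⊇ {$,a,b,c}; new: +{c}
  FOLLOW[S]={$}  FOLLOW[A]={$,a,b,c}  FOLLOW[B]={$,a,b,c}
round 3: done
  FOLLOW[S]={$}  FOLLOW[A]={$,a,b,c}  FOLLOW[B]={$,a,b,c}

FOLLOW(A) = ["$", "a", "b", "c"]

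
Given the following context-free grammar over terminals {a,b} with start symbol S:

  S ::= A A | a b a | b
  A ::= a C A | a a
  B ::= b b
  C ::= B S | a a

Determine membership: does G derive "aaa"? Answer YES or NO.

Convert to CNF:
  S -> A A | T0 X3 | b
  A -> T0 T0 | T0 X2
  B -> T1 T1
  C -> B S | T0 T0
  T0 -> a
  T1 -> b
  X2 -> C A
  X3 -> T1 T0

CYK table (by increasing span):
  [0..0]={T0}  "a"  orig:{}
  [1..1]={T0}  "a"  orig:{}
  [2..2]={T0}  "a"  orig:{}
  [0..1]={A,C}  "aa"
  [1..2]={A,C}  "aa"
  [0..2]=∅  "aaa"

S ∉ T[0,2] ⇒ NO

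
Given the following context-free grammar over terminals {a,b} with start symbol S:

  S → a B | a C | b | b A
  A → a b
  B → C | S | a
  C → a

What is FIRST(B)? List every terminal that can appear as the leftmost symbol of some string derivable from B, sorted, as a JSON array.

Compute FIRST by fixpoint:
round 1:
  A via A→a b: +{a}
  B via B→a: +{a}
  C via C→a: +{a}
  S via S→a B: +{a}
  S via S→b: +{b}
  FIRST(S)={a,b}  FIRST(A)={a}  FIRST(B)={a}  FIRST(C)={a}
round 2:
  B via B→S: +{b}
  FIRST(S)={a,b}  FIRST(A)={a}  FIRST(B)={a,b}  FIRST(C)={a}
round 3: (no change)
  FIRST(S)={a,b}  FIRST(A)={a}  FIRST(B)={a,b}  FIRST(C)={a}

FIRST(B) = ["a", "b"]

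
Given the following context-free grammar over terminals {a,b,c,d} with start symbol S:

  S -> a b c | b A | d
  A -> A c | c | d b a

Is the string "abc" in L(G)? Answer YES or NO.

CNF form of G:
  S -> T2 A | T3 X5 | d
  A -> A T0 | T1 X4 | c
  T0 -> c
  T1 -> d
  T2 -> b
  T3 -> a
  X4 -> T2 T3
  X5 -> T2 T0

CYK fill:
  T[0,0] 'a' = {T3}  orig:{}
  T[1,1] 'b' = {T2}  orig:{}
  T[2,2] 'c' = {A,T0}  orig:{A}
  T[0,1] 'ab' = ∅
  T[1,2] 'bc' = {S,X5}  orig:{S}
  T[0,2] 'abc' = {S}

S ∈ T[0,2] ⇒ YES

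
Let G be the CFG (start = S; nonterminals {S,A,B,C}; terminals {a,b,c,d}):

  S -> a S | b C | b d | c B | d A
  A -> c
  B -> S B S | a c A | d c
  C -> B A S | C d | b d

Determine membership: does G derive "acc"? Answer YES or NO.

Convert to CNF:
  S -> T0 S | T1 B | T2 A | T3 C | T3 T2
  A -> c
  B -> S X4 | T0 X5 | T2 T1
  C -> B X6 | C T2 | T3 T2
  T0 -> a
  T1 -> c
  T2 -> d
  T3 -> b
  X4 -> B S
  X5 -> T1 A
  X6 -> A S

Fill CYK table bottom-up:
  T[0,0] 'a' = {T0}  orig:{}
  T[1,1] 'c' = {A,T1}  orig:{A}
  T[2,2] 'c' = {A,T1}  orig:{A}
  T[0,1] 'ac' = ∅
  T[1,2] 'cc' = {X5}  orig:{}
  T[0,2] 'acc' = {B}

S ∉ T[0,2] ⇒ NO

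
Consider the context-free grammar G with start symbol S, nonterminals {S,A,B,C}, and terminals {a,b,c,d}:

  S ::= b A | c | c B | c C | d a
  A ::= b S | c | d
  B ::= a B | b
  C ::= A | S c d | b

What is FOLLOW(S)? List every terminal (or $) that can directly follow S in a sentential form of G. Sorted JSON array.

Compute FIRST by fixpoint:
iter 1:
  A via A→b S: +{b}
  A via A→c: +{c}
  A via A→d: +{d}
  B via B→a B: +{a}
  B via B→b: +{b}
  C via C→A: +{b,c,d}
  S via S→b A: +{b}
  S via S→c: +{c}
  S via S→d a: +{d}
  FIRST[S]={b,c,d}  FIRST[A]={b,c,d}  FIRST[B]={a,b}  FIRST[C]={b,c,d}
iter 2: — fixpoint
  FIRST[S]={b,c,d}  FIRST[A]={b,c,d}  FIRST[B]={a,b}  FIRST[C]={b,c,d}

FOLLOW sets:
initialize: $ ∈ FOLLOW(S)
[1]
  C→S c d: FOLLOW(S) ⊇ FIRST(c) = {c}; new: +{c}
  S→b A: FOLLOW(A) ⊇ FOLLOW(S) ⊇ {$,c}; new: +{$,c}
  S→c B: FOLLOW(B) ⊇ FOLLOW(S) ⊇ {$,c}; new: +{$,c}
  S→c C: FOLLOW(C) ⊇ FOLLOW(S) ⊇ {$,c}; new: +{$,c}
  FOLLOW[S]={$,c}  FOLLOW[A]={$,c}  FOLLOW[B]={$,c}  FOLLOW[C]={$,c}
[2] — fixpoint
  FOLLOW[S]={$,c}  FOLLOW[A]={$,c}  FOLLOW[B]={$,c}  FOLLOW[C]={$,c}

FOLLOW(S) = ["$", "c"]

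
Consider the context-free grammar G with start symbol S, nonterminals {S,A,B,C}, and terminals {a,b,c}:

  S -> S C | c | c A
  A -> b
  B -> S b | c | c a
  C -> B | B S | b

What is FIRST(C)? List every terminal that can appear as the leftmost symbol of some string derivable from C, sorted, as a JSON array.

FIRST sets, iterate to fixpoint:
iter 1:
  A via A→b: +{b}
  B via B→c: +{c}
  C via C→B: +{c}
  C via C→b: +{b}
  S via S→c: +{c}
  FIRST(S)={c}  FIRST(A)={b}  FIRST(B)={c}  FIRST(C)={b,c}
iter 2: (no change)
  FIRST(S)={c}  FIRST(A)={b}  FIRST(B)={c}  FIRST(C)={b,c}

FIRST(C) = ["b", "c"]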